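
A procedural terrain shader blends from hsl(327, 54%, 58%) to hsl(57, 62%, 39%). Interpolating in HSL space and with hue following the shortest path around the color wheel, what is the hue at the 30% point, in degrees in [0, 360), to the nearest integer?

354

Hue: 57 − 327 = -270°, but |-270| > 180 so the shorter arc goes the other way: Δh = -270 + 360 = 90°.
H = 327 + 0.3 × (90) = 354 → 354°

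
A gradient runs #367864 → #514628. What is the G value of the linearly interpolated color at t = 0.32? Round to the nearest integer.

104

G₁ = 120 (from #367864), G₂ = 70 (from #514628).
G = 120 + 0.32 × (70 − 120) = 104 → 104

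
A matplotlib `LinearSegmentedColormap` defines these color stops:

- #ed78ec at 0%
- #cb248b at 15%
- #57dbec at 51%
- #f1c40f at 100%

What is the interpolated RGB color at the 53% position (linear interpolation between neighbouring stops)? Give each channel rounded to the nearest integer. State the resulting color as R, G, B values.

(93, 218, 227)

53% lies between the 51% and 100% stops, so the local fraction is t = (53 − 51)/(100 − 51) = 2/49 ≈ 0.0408.
#57dbec → (87, 219, 236); #f1c40f → (241, 196, 15).
R = 87 + 0.0408 × (241 − 87) = 93.283 → 93
G = 219 + 0.0408 × (196 − 219) = 218.062 → 218
B = 236 + 0.0408 × (15 − 236) = 226.983 → 227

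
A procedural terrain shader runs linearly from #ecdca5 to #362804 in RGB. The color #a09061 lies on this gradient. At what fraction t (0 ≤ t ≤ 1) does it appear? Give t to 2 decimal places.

0.42

Invert the lerp on the R channel (largest span, 182): t = (160 − 236) / (54 − 236) = -76/-182 = 0.41758.
Check on G: (144 − 220)/(40 − 220) = 0.4222 ✓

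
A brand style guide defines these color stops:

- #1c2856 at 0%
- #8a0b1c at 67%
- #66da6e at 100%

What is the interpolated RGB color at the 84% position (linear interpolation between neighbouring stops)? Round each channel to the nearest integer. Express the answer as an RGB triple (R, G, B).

84% lies between the 67% and 100% stops, so the local fraction is t = (84 − 67)/(100 − 67) = 17/33 ≈ 0.5152.
#8a0b1c → (138, 11, 28); #66da6e → (102, 218, 110).
R = 138 + 0.5152 × (102 − 138) = 119.453 → 119
G = 11 + 0.5152 × (218 − 11) = 117.646 → 118
B = 28 + 0.5152 × (110 − 28) = 70.246 → 70

(119, 118, 70)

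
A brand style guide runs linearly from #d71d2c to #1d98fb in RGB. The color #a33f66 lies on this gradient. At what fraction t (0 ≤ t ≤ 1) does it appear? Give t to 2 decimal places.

0.28

Invert the lerp on the B channel (largest span, 207): t = (102 − 44) / (251 − 44) = 58/207 = 0.28019.
Check on R: (163 − 215)/(29 − 215) = 0.2796 ✓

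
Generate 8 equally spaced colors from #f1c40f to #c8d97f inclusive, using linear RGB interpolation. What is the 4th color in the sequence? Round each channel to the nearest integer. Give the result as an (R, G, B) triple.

With 8 swatches and endpoints inclusive, swatch 4 sits at t = (4 − 1)/(8 − 1) = 3/7 ≈ 0.4286.
#f1c40f → (241, 196, 15); #c8d97f → (200, 217, 127).
R = 241 + 0.4286 × (200 − 241) = 223.427 → 223
G = 196 + 0.4286 × (217 − 196) = 205.001 → 205
B = 15 + 0.4286 × (127 − 15) = 63.003 → 63

(223, 205, 63)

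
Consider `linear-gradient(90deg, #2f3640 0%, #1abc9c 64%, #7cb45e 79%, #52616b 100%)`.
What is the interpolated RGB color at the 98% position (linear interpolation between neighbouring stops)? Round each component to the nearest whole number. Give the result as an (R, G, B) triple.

(86, 105, 106)

98% lies between the 79% and 100% stops, so the local fraction is t = (98 − 79)/(100 − 79) = 19/21 ≈ 0.9048.
#7cb45e → (124, 180, 94); #52616b → (82, 97, 107).
R = 124 + 0.9048 × (82 − 124) = 85.998 → 86
G = 180 + 0.9048 × (97 − 180) = 104.902 → 105
B = 94 + 0.9048 × (107 − 94) = 105.762 → 106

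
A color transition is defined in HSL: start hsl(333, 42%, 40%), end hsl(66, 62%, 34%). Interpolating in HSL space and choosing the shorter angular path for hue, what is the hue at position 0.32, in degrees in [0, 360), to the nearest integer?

Hue: 66 − 333 = -267°, but |-267| > 180 so the shorter arc goes the other way: Δh = -267 + 360 = 93°.
H = 333 + 0.32 × (93) = 362.76 → 363 → 363 mod 360 = 3°

3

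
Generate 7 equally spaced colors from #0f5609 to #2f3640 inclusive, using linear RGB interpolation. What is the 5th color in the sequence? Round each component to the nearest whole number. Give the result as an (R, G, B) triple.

With 7 swatches and endpoints inclusive, swatch 5 sits at t = (5 − 1)/(7 − 1) = 4/6 ≈ 0.6667.
#0f5609 → (15, 86, 9); #2f3640 → (47, 54, 64).
R = 15 + 0.6667 × (47 − 15) = 36.334 → 36
G = 86 + 0.6667 × (54 − 86) = 64.666 → 65
B = 9 + 0.6667 × (64 − 9) = 45.668 → 46

(36, 65, 46)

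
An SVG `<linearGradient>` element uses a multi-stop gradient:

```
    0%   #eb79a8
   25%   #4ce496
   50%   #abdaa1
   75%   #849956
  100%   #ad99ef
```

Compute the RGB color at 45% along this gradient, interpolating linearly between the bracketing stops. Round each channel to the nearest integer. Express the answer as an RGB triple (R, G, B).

45% lies between the 25% and 50% stops, so the local fraction is t = (45 − 25)/(50 − 25) = 20/25 ≈ 0.8.
#4ce496 → (76, 228, 150); #abdaa1 → (171, 218, 161).
R = 76 + 0.8 × (171 − 76) = 152 → 152
G = 228 + 0.8 × (218 − 228) = 220 → 220
B = 150 + 0.8 × (161 − 150) = 158.8 → 159

(152, 220, 159)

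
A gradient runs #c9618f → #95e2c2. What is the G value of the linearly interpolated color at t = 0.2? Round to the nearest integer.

123

G₁ = 97 (from #c9618f), G₂ = 226 (from #95e2c2).
G = 97 + 0.2 × (226 − 97) = 122.8 → 123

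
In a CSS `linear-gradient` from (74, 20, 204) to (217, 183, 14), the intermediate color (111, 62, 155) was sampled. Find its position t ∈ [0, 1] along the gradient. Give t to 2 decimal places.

Invert the lerp on the B channel (largest span, 190): t = (155 − 204) / (14 − 204) = -49/-190 = 0.25789.
Check on R: (111 − 74)/(217 − 74) = 0.2587 ✓

0.26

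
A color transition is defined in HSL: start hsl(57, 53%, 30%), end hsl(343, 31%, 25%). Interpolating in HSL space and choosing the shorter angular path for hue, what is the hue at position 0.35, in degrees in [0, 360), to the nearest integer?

31

Hue: 343 − 57 = 286°, but |286| > 180 so the shorter arc goes the other way: Δh = 286 − 360 = -74°.
H = 57 + 0.35 × (-74) = 31.1 → 31°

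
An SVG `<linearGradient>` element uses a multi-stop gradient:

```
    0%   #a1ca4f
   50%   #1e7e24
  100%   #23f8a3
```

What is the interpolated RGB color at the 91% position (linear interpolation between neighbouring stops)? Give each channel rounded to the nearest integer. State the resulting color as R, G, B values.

(34, 226, 140)

91% lies between the 50% and 100% stops, so the local fraction is t = (91 − 50)/(100 − 50) = 41/50 ≈ 0.82.
#1e7e24 → (30, 126, 36); #23f8a3 → (35, 248, 163).
R = 30 + 0.82 × (35 − 30) = 34.1 → 34
G = 126 + 0.82 × (248 − 126) = 226.04 → 226
B = 36 + 0.82 × (163 − 36) = 140.14 → 140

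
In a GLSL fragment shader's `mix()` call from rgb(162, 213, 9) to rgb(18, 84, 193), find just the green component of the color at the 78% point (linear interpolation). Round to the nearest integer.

112

G = 213 + 0.78 × (84 − 213) = 112.38 → 112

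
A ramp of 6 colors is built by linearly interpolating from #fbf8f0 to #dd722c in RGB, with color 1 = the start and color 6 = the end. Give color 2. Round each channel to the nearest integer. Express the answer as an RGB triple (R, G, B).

With 6 swatches and endpoints inclusive, swatch 2 sits at t = (2 − 1)/(6 − 1) = 1/5 ≈ 0.2.
#fbf8f0 → (251, 248, 240); #dd722c → (221, 114, 44).
R = 251 + 0.2 × (221 − 251) = 245 → 245
G = 248 + 0.2 × (114 − 248) = 221.2 → 221
B = 240 + 0.2 × (44 − 240) = 200.8 → 201

(245, 221, 201)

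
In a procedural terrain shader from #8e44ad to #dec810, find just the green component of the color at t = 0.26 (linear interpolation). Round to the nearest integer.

102

G₁ = 68 (from #8e44ad), G₂ = 200 (from #dec810).
G = 68 + 0.26 × (200 − 68) = 102.32 → 102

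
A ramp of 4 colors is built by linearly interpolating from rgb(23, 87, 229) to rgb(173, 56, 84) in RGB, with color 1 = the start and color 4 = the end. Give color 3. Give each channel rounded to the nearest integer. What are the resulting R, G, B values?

With 4 swatches and endpoints inclusive, swatch 3 sits at t = (3 − 1)/(4 − 1) = 2/3 ≈ 0.6667.
R = 23 + 0.6667 × (173 − 23) = 123.005 → 123
G = 87 + 0.6667 × (56 − 87) = 66.332 → 66
B = 229 + 0.6667 × (84 − 229) = 132.329 → 132

(123, 66, 132)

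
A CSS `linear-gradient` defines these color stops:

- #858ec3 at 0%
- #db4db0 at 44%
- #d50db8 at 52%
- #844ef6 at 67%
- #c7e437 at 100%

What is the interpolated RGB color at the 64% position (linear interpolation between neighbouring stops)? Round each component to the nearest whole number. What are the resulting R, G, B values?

64% lies between the 52% and 67% stops, so the local fraction is t = (64 − 52)/(67 − 52) = 12/15 ≈ 0.8.
#d50db8 → (213, 13, 184); #844ef6 → (132, 78, 246).
R = 213 + 0.8 × (132 − 213) = 148.2 → 148
G = 13 + 0.8 × (78 − 13) = 65 → 65
B = 184 + 0.8 × (246 − 184) = 233.6 → 234

(148, 65, 234)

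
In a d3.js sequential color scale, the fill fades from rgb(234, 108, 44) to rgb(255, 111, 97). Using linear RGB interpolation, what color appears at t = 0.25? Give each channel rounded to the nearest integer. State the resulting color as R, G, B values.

R = 234 + 0.25 × (255 − 234) = 234 + 0.25 × 21 = 239.25 → 239
G = 108 + 0.25 × (111 − 108) = 108 + 0.25 × 3 = 108.75 → 109
B = 44 + 0.25 × (97 − 44) = 44 + 0.25 × 53 = 57.25 → 57

(239, 109, 57)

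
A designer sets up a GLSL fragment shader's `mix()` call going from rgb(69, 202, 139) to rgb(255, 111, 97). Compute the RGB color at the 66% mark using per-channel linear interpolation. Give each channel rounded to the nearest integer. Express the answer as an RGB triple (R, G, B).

66% corresponds to t = 0.66.
R = 69 + 0.66 × (255 − 69) = 69 + 0.66 × 186 = 191.76 → 192
G = 202 + 0.66 × (111 − 202) = 202 + 0.66 × -91 = 141.94 → 142
B = 139 + 0.66 × (97 − 139) = 139 + 0.66 × -42 = 111.28 → 111

(192, 142, 111)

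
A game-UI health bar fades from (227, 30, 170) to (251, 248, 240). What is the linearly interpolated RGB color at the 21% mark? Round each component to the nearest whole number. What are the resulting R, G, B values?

21% corresponds to t = 0.21.
R = 227 + 0.21 × (251 − 227) = 227 + 0.21 × 24 = 232.04 → 232
G = 30 + 0.21 × (248 − 30) = 30 + 0.21 × 218 = 75.78 → 76
B = 170 + 0.21 × (240 − 170) = 170 + 0.21 × 70 = 184.7 → 185
So the blended color is (232, 76, 185), about #e84cb9.

(232, 76, 185)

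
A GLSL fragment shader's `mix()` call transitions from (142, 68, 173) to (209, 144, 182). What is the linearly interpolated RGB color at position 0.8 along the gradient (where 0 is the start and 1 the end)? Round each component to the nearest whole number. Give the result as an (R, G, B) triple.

(196, 129, 180)

R = 142 + 0.8 × (209 − 142) = 142 + 0.8 × 67 = 195.6 → 196
G = 68 + 0.8 × (144 − 68) = 68 + 0.8 × 76 = 128.8 → 129
B = 173 + 0.8 × (182 − 173) = 173 + 0.8 × 9 = 180.2 → 180
So the blended color is (196, 129, 180), about #c481b4.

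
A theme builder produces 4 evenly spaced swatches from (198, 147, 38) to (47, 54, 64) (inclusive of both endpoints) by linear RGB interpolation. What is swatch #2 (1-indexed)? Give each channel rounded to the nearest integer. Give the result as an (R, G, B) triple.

(148, 116, 47)

With 4 swatches and endpoints inclusive, swatch 2 sits at t = (2 − 1)/(4 − 1) = 1/3 ≈ 0.3333.
R = 198 + 0.3333 × (47 − 198) = 147.672 → 148
G = 147 + 0.3333 × (54 − 147) = 116.003 → 116
B = 38 + 0.3333 × (64 − 38) = 46.666 → 47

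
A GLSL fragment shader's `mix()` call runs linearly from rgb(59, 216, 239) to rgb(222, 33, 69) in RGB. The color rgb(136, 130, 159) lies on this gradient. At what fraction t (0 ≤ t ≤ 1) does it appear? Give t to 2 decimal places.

Invert the lerp on the G channel (largest span, 183): t = (130 − 216) / (33 − 216) = -86/-183 = 0.46995.
Check on R: (136 − 59)/(222 − 59) = 0.4724 ✓

0.47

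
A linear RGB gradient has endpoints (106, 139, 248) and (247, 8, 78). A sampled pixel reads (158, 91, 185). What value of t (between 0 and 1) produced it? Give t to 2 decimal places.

Invert the lerp on the B channel (largest span, 170): t = (185 − 248) / (78 − 248) = -63/-170 = 0.37059.
Check on R: (158 − 106)/(247 − 106) = 0.3688 ✓

0.37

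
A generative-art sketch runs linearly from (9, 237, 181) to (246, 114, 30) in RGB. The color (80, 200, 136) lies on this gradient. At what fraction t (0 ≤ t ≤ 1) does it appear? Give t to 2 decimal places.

0.30

Invert the lerp on the R channel (largest span, 237): t = (80 − 9) / (246 − 9) = 71/237 = 0.29958.
Check on G: (200 − 237)/(114 − 237) = 0.3008 ✓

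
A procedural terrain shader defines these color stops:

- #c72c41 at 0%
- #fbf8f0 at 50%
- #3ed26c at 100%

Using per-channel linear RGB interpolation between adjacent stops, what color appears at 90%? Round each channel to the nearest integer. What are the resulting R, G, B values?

90% lies between the 50% and 100% stops, so the local fraction is t = (90 − 50)/(100 − 50) = 40/50 ≈ 0.8.
#fbf8f0 → (251, 248, 240); #3ed26c → (62, 210, 108).
R = 251 + 0.8 × (62 − 251) = 99.8 → 100
G = 248 + 0.8 × (210 − 248) = 217.6 → 218
B = 240 + 0.8 × (108 − 240) = 134.4 → 134

(100, 218, 134)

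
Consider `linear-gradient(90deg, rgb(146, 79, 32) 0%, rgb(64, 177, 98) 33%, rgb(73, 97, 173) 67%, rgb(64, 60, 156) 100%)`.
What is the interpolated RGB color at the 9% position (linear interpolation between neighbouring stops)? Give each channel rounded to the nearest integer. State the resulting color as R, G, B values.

9% lies between the 0% and 33% stops, so the local fraction is t = (9 − 0)/(33 − 0) = 9/33 ≈ 0.2727.
R = 146 + 0.2727 × (64 − 146) = 123.639 → 124
G = 79 + 0.2727 × (177 − 79) = 105.725 → 106
B = 32 + 0.2727 × (98 − 32) = 49.998 → 50

(124, 106, 50)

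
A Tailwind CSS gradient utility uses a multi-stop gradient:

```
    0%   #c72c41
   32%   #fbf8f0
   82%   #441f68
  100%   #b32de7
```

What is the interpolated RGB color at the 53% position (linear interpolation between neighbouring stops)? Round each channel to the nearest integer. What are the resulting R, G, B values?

53% lies between the 32% and 82% stops, so the local fraction is t = (53 − 32)/(82 − 32) = 21/50 ≈ 0.42.
#fbf8f0 → (251, 248, 240); #441f68 → (68, 31, 104).
R = 251 + 0.42 × (68 − 251) = 174.14 → 174
G = 248 + 0.42 × (31 − 248) = 156.86 → 157
B = 240 + 0.42 × (104 − 240) = 182.88 → 183

(174, 157, 183)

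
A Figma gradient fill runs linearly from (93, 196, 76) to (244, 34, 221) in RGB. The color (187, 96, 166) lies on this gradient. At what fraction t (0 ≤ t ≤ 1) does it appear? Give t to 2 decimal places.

Invert the lerp on the G channel (largest span, 162): t = (96 − 196) / (34 − 196) = -100/-162 = 0.61728.
Check on R: (187 − 93)/(244 − 93) = 0.6225 ✓

0.62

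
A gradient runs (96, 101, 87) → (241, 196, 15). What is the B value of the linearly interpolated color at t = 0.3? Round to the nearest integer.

65

B = 87 + 0.3 × (15 − 87) = 65.4 → 65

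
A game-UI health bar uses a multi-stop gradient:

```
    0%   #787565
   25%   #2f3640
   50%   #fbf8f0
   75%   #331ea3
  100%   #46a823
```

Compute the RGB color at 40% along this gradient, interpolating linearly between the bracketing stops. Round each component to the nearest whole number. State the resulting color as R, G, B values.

40% lies between the 25% and 50% stops, so the local fraction is t = (40 − 25)/(50 − 25) = 15/25 ≈ 0.6.
#2f3640 → (47, 54, 64); #fbf8f0 → (251, 248, 240).
R = 47 + 0.6 × (251 − 47) = 169.4 → 169
G = 54 + 0.6 × (248 − 54) = 170.4 → 170
B = 64 + 0.6 × (240 − 64) = 169.6 → 170

(169, 170, 170)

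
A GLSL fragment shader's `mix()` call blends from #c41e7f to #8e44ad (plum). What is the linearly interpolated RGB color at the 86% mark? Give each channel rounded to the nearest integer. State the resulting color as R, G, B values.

#c41e7f → (196, 30, 127); #8e44ad → (142, 68, 173).
86% corresponds to t = 0.86.
R = 196 + 0.86 × (142 − 196) = 196 + 0.86 × -54 = 149.56 → 150
G = 30 + 0.86 × (68 − 30) = 30 + 0.86 × 38 = 62.68 → 63
B = 127 + 0.86 × (173 − 127) = 127 + 0.86 × 46 = 166.56 → 167
So the blended color is (150, 63, 167), about #963fa7.

(150, 63, 167)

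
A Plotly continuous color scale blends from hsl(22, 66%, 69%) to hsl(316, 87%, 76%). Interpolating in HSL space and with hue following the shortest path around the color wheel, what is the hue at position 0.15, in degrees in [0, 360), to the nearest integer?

12

Hue: 316 − 22 = 294°, but |294| > 180 so the shorter arc goes the other way: Δh = 294 − 360 = -66°.
H = 22 + 0.15 × (-66) = 12.1 → 12°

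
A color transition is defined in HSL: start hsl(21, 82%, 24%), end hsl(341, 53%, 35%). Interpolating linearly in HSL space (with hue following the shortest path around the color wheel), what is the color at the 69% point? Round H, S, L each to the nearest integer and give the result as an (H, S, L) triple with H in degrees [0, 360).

(353, 62, 32)

Hue: 341 − 21 = 320°, but |320| > 180 so the shorter arc goes the other way: Δh = 320 − 360 = -40°.
H = 21 + 0.69 × (-40) = -6.6 → -7 → -7 mod 360 = 353°
S = 82 + 0.69 × (53 − 82) = 61.99 → 62%
L = 24 + 0.69 × (35 − 24) = 31.59 → 32%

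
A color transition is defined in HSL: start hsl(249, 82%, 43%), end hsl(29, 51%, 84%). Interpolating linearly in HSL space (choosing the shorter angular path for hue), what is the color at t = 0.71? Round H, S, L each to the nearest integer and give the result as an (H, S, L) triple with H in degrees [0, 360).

(348, 60, 72)

Hue: 29 − 249 = -220°, but |-220| > 180 so the shorter arc goes the other way: Δh = -220 + 360 = 140°.
H = 249 + 0.71 × (140) = 348.4 → 348°
S = 82 + 0.71 × (51 − 82) = 59.99 → 60%
L = 43 + 0.71 × (84 − 43) = 72.11 → 72%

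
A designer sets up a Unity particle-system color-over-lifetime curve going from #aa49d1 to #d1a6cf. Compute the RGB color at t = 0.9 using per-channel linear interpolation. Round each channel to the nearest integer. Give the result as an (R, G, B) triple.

#aa49d1 → (170, 73, 209); #d1a6cf → (209, 166, 207).
R = 170 + 0.9 × (209 − 170) = 170 + 0.9 × 39 = 205.1 → 205
G = 73 + 0.9 × (166 − 73) = 73 + 0.9 × 93 = 156.7 → 157
B = 209 + 0.9 × (207 − 209) = 209 + 0.9 × -2 = 207.2 → 207
So the blended color is (205, 157, 207), about #cd9dcf.

(205, 157, 207)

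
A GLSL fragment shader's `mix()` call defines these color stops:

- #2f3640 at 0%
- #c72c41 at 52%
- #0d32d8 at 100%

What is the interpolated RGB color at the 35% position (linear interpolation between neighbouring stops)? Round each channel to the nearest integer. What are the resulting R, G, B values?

(149, 47, 65)

35% lies between the 0% and 52% stops, so the local fraction is t = (35 − 0)/(52 − 0) = 35/52 ≈ 0.6731.
#2f3640 → (47, 54, 64); #c72c41 → (199, 44, 65).
R = 47 + 0.6731 × (199 − 47) = 149.311 → 149
G = 54 + 0.6731 × (44 − 54) = 47.269 → 47
B = 64 + 0.6731 × (65 − 64) = 64.673 → 65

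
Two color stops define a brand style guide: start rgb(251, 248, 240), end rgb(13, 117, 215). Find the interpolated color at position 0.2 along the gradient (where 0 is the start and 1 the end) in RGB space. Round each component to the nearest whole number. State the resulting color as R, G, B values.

R = 251 + 0.2 × (13 − 251) = 251 + 0.2 × -238 = 203.4 → 203
G = 248 + 0.2 × (117 − 248) = 248 + 0.2 × -131 = 221.8 → 222
B = 240 + 0.2 × (215 − 240) = 240 + 0.2 × -25 = 235 → 235
So the blended color is (203, 222, 235), about #cbdeeb.

(203, 222, 235)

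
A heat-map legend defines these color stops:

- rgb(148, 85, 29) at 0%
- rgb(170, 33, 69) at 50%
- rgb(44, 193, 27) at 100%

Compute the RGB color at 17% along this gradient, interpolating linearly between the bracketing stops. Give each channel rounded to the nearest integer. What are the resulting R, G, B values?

(155, 67, 43)

17% lies between the 0% and 50% stops, so the local fraction is t = (17 − 0)/(50 − 0) = 17/50 ≈ 0.34.
R = 148 + 0.34 × (170 − 148) = 155.48 → 155
G = 85 + 0.34 × (33 − 85) = 67.32 → 67
B = 29 + 0.34 × (69 − 29) = 42.6 → 43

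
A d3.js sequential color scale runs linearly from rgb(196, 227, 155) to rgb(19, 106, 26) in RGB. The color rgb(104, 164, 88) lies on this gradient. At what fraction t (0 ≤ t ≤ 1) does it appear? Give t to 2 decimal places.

Invert the lerp on the R channel (largest span, 177): t = (104 − 196) / (19 − 196) = -92/-177 = 0.51977.
Check on G: (164 − 227)/(106 − 227) = 0.5207 ✓

0.52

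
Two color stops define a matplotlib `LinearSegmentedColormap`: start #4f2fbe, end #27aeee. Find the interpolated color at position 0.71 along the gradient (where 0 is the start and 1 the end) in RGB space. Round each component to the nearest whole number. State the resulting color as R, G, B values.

#4f2fbe → (79, 47, 190); #27aeee → (39, 174, 238).
R = 79 + 0.71 × (39 − 79) = 79 + 0.71 × -40 = 50.6 → 51
G = 47 + 0.71 × (174 − 47) = 47 + 0.71 × 127 = 137.17 → 137
B = 190 + 0.71 × (238 − 190) = 190 + 0.71 × 48 = 224.08 → 224

(51, 137, 224)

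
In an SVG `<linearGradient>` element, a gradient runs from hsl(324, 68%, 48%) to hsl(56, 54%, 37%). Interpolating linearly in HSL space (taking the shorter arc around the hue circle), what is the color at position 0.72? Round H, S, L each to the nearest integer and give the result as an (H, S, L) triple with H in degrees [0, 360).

Hue: 56 − 324 = -268°, but |-268| > 180 so the shorter arc goes the other way: Δh = -268 + 360 = 92°.
H = 324 + 0.72 × (92) = 390.24 → 390 → 390 mod 360 = 30°
S = 68 + 0.72 × (54 − 68) = 57.92 → 58%
L = 48 + 0.72 × (37 − 48) = 40.08 → 40%

(30, 58, 40)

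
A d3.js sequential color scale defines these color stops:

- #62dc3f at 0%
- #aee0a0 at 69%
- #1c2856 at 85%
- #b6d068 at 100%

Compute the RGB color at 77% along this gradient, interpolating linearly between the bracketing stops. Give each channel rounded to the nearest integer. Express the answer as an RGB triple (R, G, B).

77% lies between the 69% and 85% stops, so the local fraction is t = (77 − 69)/(85 − 69) = 8/16 ≈ 0.5.
#aee0a0 → (174, 224, 160); #1c2856 → (28, 40, 86).
R = 174 + 0.5 × (28 − 174) = 101 → 101
G = 224 + 0.5 × (40 − 224) = 132 → 132
B = 160 + 0.5 × (86 − 160) = 123 → 123

(101, 132, 123)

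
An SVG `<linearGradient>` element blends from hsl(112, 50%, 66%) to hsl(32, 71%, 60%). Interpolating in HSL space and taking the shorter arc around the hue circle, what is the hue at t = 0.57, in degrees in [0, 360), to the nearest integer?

66

Hue arc: Δh = 32 − 112 = -80° (|Δh| ≤ 180, already the shorter path).
H = 112 + 0.57 × (-80) = 66.4 → 66°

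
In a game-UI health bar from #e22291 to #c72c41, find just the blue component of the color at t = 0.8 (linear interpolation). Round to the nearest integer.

B₁ = 145 (from #e22291), B₂ = 65 (from #c72c41).
B = 145 + 0.8 × (65 − 145) = 81 → 81

81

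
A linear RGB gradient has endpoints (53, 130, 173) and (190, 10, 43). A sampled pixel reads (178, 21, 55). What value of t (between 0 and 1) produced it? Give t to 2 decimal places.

0.91

Invert the lerp on the R channel (largest span, 137): t = (178 − 53) / (190 − 53) = 125/137 = 0.91241.
Check on G: (21 − 130)/(10 − 130) = 0.9083 ✓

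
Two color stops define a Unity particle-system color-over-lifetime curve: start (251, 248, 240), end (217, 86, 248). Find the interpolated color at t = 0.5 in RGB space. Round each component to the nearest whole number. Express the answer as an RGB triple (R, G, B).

R = 251 + 0.5 × (217 − 251) = 251 + 0.5 × -34 = 234 → 234
G = 248 + 0.5 × (86 − 248) = 248 + 0.5 × -162 = 167 → 167
B = 240 + 0.5 × (248 − 240) = 240 + 0.5 × 8 = 244 → 244

(234, 167, 244)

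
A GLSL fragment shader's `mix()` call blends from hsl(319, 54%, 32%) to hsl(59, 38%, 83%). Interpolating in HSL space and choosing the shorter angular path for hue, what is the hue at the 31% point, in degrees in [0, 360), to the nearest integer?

Hue: 59 − 319 = -260°, but |-260| > 180 so the shorter arc goes the other way: Δh = -260 + 360 = 100°.
H = 319 + 0.31 × (100) = 350 → 350°

350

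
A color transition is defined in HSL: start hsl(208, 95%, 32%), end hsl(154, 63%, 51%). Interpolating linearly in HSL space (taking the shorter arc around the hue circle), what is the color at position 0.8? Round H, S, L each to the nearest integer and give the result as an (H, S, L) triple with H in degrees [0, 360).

(165, 69, 47)

Hue arc: Δh = 154 − 208 = -54° (|Δh| ≤ 180, already the shorter path).
H = 208 + 0.8 × (-54) = 164.8 → 165°
S = 95 + 0.8 × (63 − 95) = 69.4 → 69%
L = 32 + 0.8 × (51 − 32) = 47.2 → 47%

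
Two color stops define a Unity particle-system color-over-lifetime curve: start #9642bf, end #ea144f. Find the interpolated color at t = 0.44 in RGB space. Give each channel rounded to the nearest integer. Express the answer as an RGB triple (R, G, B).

(187, 46, 142)

#9642bf → (150, 66, 191); #ea144f → (234, 20, 79).
R = 150 + 0.44 × (234 − 150) = 150 + 0.44 × 84 = 186.96 → 187
G = 66 + 0.44 × (20 − 66) = 66 + 0.44 × -46 = 45.76 → 46
B = 191 + 0.44 × (79 − 191) = 191 + 0.44 × -112 = 141.72 → 142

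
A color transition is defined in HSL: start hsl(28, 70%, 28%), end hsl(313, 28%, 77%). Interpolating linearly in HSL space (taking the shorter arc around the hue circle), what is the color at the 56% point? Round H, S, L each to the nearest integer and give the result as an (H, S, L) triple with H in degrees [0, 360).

(346, 46, 55)

Hue: 313 − 28 = 285°, but |285| > 180 so the shorter arc goes the other way: Δh = 285 − 360 = -75°.
H = 28 + 0.56 × (-75) = -14 → -14 → -14 mod 360 = 346°
S = 70 + 0.56 × (28 − 70) = 46.48 → 46%
L = 28 + 0.56 × (77 − 28) = 55.44 → 55%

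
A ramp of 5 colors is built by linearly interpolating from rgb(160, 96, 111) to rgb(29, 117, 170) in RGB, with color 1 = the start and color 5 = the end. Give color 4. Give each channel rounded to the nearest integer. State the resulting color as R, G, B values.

(62, 112, 155)

With 5 swatches and endpoints inclusive, swatch 4 sits at t = (4 − 1)/(5 − 1) = 3/4 ≈ 0.75.
R = 160 + 0.75 × (29 − 160) = 61.75 → 62
G = 96 + 0.75 × (117 − 96) = 111.75 → 112
B = 111 + 0.75 × (170 − 111) = 155.25 → 155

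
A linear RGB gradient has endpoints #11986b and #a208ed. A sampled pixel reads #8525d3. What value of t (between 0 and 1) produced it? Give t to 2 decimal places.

0.80

Invert the lerp on the R channel (largest span, 145): t = (133 − 17) / (162 − 17) = 116/145 = 0.8.
Check on G: (37 − 152)/(8 − 152) = 0.7986 ✓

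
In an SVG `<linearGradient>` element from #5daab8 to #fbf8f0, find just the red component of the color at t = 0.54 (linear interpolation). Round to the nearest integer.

178

R₁ = 93 (from #5daab8), R₂ = 251 (from #fbf8f0).
R = 93 + 0.54 × (251 − 93) = 178.32 → 178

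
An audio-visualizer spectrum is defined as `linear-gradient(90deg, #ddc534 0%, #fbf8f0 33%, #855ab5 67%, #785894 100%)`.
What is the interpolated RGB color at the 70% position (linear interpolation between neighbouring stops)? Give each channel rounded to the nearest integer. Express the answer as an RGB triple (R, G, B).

(132, 90, 178)

70% lies between the 67% and 100% stops, so the local fraction is t = (70 − 67)/(100 − 67) = 3/33 ≈ 0.0909.
#855ab5 → (133, 90, 181); #785894 → (120, 88, 148).
R = 133 + 0.0909 × (120 − 133) = 131.818 → 132
G = 90 + 0.0909 × (88 − 90) = 89.818 → 90
B = 181 + 0.0909 × (148 − 181) = 178 → 178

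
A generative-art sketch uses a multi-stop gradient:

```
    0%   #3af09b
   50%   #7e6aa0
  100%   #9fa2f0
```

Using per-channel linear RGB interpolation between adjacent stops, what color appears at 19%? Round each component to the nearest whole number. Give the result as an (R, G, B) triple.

(84, 189, 157)

19% lies between the 0% and 50% stops, so the local fraction is t = (19 − 0)/(50 − 0) = 19/50 ≈ 0.38.
#3af09b → (58, 240, 155); #7e6aa0 → (126, 106, 160).
R = 58 + 0.38 × (126 − 58) = 83.84 → 84
G = 240 + 0.38 × (106 − 240) = 189.08 → 189
B = 155 + 0.38 × (160 − 155) = 156.9 → 157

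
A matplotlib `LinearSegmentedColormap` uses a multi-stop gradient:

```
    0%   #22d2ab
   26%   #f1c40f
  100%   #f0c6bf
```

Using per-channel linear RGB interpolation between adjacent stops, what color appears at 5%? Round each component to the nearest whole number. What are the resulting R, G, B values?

5% lies between the 0% and 26% stops, so the local fraction is t = (5 − 0)/(26 − 0) = 5/26 ≈ 0.1923.
#22d2ab → (34, 210, 171); #f1c40f → (241, 196, 15).
R = 34 + 0.1923 × (241 − 34) = 73.806 → 74
G = 210 + 0.1923 × (196 − 210) = 207.308 → 207
B = 171 + 0.1923 × (15 − 171) = 141.001 → 141

(74, 207, 141)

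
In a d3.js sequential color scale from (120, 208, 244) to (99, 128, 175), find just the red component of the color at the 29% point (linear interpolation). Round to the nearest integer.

114

R = 120 + 0.29 × (99 − 120) = 113.91 → 114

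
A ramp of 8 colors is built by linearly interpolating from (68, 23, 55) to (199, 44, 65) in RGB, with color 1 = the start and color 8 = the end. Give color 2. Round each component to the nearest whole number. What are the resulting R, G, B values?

(87, 26, 56)

With 8 swatches and endpoints inclusive, swatch 2 sits at t = (2 − 1)/(8 − 1) = 1/7 ≈ 0.1429.
R = 68 + 0.1429 × (199 − 68) = 86.72 → 87
G = 23 + 0.1429 × (44 − 23) = 26.001 → 26
B = 55 + 0.1429 × (65 − 55) = 56.429 → 56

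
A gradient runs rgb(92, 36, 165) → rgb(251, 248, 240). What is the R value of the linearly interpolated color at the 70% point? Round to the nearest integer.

203

R = 92 + 0.7 × (251 − 92) = 203.3 → 203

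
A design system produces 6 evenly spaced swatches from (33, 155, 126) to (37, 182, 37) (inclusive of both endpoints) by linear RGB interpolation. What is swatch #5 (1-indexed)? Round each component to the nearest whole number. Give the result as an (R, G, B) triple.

(36, 177, 55)

With 6 swatches and endpoints inclusive, swatch 5 sits at t = (5 − 1)/(6 − 1) = 4/5 ≈ 0.8.
R = 33 + 0.8 × (37 − 33) = 36.2 → 36
G = 155 + 0.8 × (182 − 155) = 176.6 → 177
B = 126 + 0.8 × (37 − 126) = 54.8 → 55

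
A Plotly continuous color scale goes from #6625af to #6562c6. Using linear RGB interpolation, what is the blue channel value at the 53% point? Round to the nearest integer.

B₁ = 175 (from #6625af), B₂ = 198 (from #6562c6).
B = 175 + 0.53 × (198 − 175) = 187.19 → 187

187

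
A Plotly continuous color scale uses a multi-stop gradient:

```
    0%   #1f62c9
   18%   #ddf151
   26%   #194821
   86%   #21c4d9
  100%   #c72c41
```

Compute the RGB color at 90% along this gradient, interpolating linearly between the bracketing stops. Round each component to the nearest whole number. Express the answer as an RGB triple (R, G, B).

(80, 153, 174)

90% lies between the 86% and 100% stops, so the local fraction is t = (90 − 86)/(100 − 86) = 4/14 ≈ 0.2857.
#21c4d9 → (33, 196, 217); #c72c41 → (199, 44, 65).
R = 33 + 0.2857 × (199 − 33) = 80.426 → 80
G = 196 + 0.2857 × (44 − 196) = 152.574 → 153
B = 217 + 0.2857 × (65 − 217) = 173.574 → 174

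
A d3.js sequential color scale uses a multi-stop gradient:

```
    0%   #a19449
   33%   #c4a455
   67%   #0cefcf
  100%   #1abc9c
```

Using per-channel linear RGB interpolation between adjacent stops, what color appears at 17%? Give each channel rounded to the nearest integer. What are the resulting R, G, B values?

(179, 156, 79)

17% lies between the 0% and 33% stops, so the local fraction is t = (17 − 0)/(33 − 0) = 17/33 ≈ 0.5152.
#a19449 → (161, 148, 73); #c4a455 → (196, 164, 85).
R = 161 + 0.5152 × (196 − 161) = 179.032 → 179
G = 148 + 0.5152 × (164 − 148) = 156.243 → 156
B = 73 + 0.5152 × (85 − 73) = 79.182 → 79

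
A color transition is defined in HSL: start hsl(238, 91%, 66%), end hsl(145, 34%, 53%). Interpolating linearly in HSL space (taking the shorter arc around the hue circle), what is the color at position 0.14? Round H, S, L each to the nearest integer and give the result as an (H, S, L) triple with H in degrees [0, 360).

(225, 83, 64)

Hue arc: Δh = 145 − 238 = -93° (|Δh| ≤ 180, already the shorter path).
H = 238 + 0.14 × (-93) = 224.98 → 225°
S = 91 + 0.14 × (34 − 91) = 83.02 → 83%
L = 66 + 0.14 × (53 − 66) = 64.18 → 64%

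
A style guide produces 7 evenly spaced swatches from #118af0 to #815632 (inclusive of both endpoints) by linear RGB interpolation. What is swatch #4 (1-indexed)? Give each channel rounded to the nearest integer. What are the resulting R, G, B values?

(73, 112, 145)

With 7 swatches and endpoints inclusive, swatch 4 sits at t = (4 − 1)/(7 − 1) = 3/6 ≈ 0.5.
#118af0 → (17, 138, 240); #815632 → (129, 86, 50).
R = 17 + 0.5 × (129 − 17) = 73 → 73
G = 138 + 0.5 × (86 − 138) = 112 → 112
B = 240 + 0.5 × (50 − 240) = 145 → 145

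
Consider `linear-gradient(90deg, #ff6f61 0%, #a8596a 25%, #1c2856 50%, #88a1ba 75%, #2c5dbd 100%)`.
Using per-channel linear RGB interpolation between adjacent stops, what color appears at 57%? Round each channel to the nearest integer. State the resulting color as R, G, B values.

57% lies between the 50% and 75% stops, so the local fraction is t = (57 − 50)/(75 − 50) = 7/25 ≈ 0.28.
#1c2856 → (28, 40, 86); #88a1ba → (136, 161, 186).
R = 28 + 0.28 × (136 − 28) = 58.24 → 58
G = 40 + 0.28 × (161 − 40) = 73.88 → 74
B = 86 + 0.28 × (186 − 86) = 114 → 114

(58, 74, 114)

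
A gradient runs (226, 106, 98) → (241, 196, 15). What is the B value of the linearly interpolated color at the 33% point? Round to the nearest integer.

B = 98 + 0.33 × (15 − 98) = 70.61 → 71

71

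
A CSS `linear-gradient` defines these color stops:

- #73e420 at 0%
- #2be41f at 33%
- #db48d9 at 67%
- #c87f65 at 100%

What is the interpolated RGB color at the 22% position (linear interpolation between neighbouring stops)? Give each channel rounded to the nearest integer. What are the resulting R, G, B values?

22% lies between the 0% and 33% stops, so the local fraction is t = (22 − 0)/(33 − 0) = 22/33 ≈ 0.6667.
#73e420 → (115, 228, 32); #2be41f → (43, 228, 31).
R = 115 + 0.6667 × (43 − 115) = 66.998 → 67
G = 228 + 0.6667 × (228 − 228) = 228 → 228
B = 32 + 0.6667 × (31 − 32) = 31.333 → 31

(67, 228, 31)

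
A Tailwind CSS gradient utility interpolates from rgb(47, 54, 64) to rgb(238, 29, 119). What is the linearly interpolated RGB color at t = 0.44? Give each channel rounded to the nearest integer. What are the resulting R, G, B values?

(131, 43, 88)

R = 47 + 0.44 × (238 − 47) = 47 + 0.44 × 191 = 131.04 → 131
G = 54 + 0.44 × (29 − 54) = 54 + 0.44 × -25 = 43 → 43
B = 64 + 0.44 × (119 − 64) = 64 + 0.44 × 55 = 88.2 → 88
So the blended color is (131, 43, 88), about #832b58.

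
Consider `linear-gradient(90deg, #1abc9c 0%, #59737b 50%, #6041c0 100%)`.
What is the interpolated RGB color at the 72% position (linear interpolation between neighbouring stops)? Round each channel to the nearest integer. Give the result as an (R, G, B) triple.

(92, 93, 153)

72% lies between the 50% and 100% stops, so the local fraction is t = (72 − 50)/(100 − 50) = 22/50 ≈ 0.44.
#59737b → (89, 115, 123); #6041c0 → (96, 65, 192).
R = 89 + 0.44 × (96 − 89) = 92.08 → 92
G = 115 + 0.44 × (65 − 115) = 93 → 93
B = 123 + 0.44 × (192 − 123) = 153.36 → 153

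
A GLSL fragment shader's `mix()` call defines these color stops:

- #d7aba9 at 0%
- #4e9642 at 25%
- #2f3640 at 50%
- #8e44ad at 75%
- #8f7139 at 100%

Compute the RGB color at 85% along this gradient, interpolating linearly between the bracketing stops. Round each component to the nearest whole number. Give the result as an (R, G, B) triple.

85% lies between the 75% and 100% stops, so the local fraction is t = (85 − 75)/(100 − 75) = 10/25 ≈ 0.4.
#8e44ad → (142, 68, 173); #8f7139 → (143, 113, 57).
R = 142 + 0.4 × (143 − 142) = 142.4 → 142
G = 68 + 0.4 × (113 − 68) = 86 → 86
B = 173 + 0.4 × (57 − 173) = 126.6 → 127

(142, 86, 127)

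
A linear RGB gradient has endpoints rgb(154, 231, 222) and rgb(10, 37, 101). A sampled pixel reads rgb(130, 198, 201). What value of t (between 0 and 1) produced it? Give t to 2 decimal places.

0.17

Invert the lerp on the G channel (largest span, 194): t = (198 − 231) / (37 − 231) = -33/-194 = 0.1701.
Check on R: (130 − 154)/(10 − 154) = 0.1667 ✓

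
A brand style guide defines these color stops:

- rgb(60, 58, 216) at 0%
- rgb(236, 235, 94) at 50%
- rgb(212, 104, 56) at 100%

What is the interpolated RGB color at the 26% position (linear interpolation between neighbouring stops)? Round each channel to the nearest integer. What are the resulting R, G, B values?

(152, 150, 153)

26% lies between the 0% and 50% stops, so the local fraction is t = (26 − 0)/(50 − 0) = 26/50 ≈ 0.52.
R = 60 + 0.52 × (236 − 60) = 151.52 → 152
G = 58 + 0.52 × (235 − 58) = 150.04 → 150
B = 216 + 0.52 × (94 − 216) = 152.56 → 153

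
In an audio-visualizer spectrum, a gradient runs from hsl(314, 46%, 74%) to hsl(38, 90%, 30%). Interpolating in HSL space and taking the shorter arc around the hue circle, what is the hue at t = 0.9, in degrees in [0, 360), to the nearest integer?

Hue: 38 − 314 = -276°, but |-276| > 180 so the shorter arc goes the other way: Δh = -276 + 360 = 84°.
H = 314 + 0.9 × (84) = 389.6 → 390 → 390 mod 360 = 30°

30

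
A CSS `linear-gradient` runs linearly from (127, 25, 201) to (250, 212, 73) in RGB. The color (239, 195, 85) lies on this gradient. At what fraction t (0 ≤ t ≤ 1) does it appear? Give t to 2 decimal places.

0.91

Invert the lerp on the G channel (largest span, 187): t = (195 − 25) / (212 − 25) = 170/187 = 0.90909.
Check on R: (239 − 127)/(250 − 127) = 0.9106 ✓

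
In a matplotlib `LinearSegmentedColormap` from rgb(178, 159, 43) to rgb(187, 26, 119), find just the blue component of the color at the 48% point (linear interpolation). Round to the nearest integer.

B = 43 + 0.48 × (119 − 43) = 79.48 → 79

79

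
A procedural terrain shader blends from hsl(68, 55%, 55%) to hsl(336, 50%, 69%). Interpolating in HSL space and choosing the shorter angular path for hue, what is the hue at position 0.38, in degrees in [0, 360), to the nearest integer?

Hue: 336 − 68 = 268°, but |268| > 180 so the shorter arc goes the other way: Δh = 268 − 360 = -92°.
H = 68 + 0.38 × (-92) = 33.04 → 33°

33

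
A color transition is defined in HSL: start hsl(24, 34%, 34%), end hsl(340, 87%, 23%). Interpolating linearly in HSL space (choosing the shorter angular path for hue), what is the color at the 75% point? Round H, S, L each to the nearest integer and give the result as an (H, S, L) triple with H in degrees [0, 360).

(351, 74, 26)

Hue: 340 − 24 = 316°, but |316| > 180 so the shorter arc goes the other way: Δh = 316 − 360 = -44°.
H = 24 + 0.75 × (-44) = -9 → -9 → -9 mod 360 = 351°
S = 34 + 0.75 × (87 − 34) = 73.75 → 74%
L = 34 + 0.75 × (23 − 34) = 25.75 → 26%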